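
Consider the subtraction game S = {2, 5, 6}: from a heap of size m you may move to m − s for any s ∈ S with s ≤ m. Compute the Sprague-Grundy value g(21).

1

Compute g(0), g(1), … for moves {2, 5, 6}:
k:     0  1  2  3  4  5  6  7  8  9 10 11 12 13 14 15 16 17 18 19 20 21
g(k):  0  0  1  1  0  2  1  3  0  2  1  0  0  1  1  0  2  1  3  0  2  1
So g(21) = 1.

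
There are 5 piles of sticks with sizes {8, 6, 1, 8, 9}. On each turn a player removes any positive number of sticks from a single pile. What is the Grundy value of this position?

Nim-sum: 8 ⊕ 6 ⊕ 1 ⊕ 8 ⊕ 9 = 14.

14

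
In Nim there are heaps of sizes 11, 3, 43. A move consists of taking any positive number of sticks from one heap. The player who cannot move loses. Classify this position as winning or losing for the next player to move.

Winning position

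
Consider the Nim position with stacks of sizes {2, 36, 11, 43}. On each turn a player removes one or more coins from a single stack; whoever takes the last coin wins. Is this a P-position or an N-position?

N-position

Nim-sum: 2 ^ 36 ^ 11 ^ 43 = 6.
The nim-sum is 6 ≠ 0, so this is an N-position: the player to move can win.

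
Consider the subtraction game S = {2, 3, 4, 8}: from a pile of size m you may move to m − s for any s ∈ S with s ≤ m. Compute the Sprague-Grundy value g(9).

1

Grundy values for subtraction set {2, 3, 4, 8}:
g(0) = mex{} = 0
g(1) = mex{} = 0
g(2) = mex{0} = 1
g(3) = mex{0} = 1
g(4) = mex{0,1} = 2
g(5) = mex{0,1} = 2
g(6) = mex{1,2} = 0
g(7) = mex{1,2} = 0
g(8) = mex{0,2} = 1
g(9) = mex{0,2} = 1
So g(9) = 1.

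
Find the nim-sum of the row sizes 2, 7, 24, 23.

10

In binary:
  00010  (2)
  00111  (7)
  11000  (24)
  10111  (23)
  -----
  01010  (10)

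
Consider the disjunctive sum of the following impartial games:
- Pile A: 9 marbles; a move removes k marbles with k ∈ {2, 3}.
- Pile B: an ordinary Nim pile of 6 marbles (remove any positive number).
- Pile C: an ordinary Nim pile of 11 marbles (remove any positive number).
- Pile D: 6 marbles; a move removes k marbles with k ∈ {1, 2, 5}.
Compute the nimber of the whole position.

Grundy values for pile A (subtraction set {2, 3}):
k:     0  1  2  3  4  5  6  7  8  9
g(k):  0  0  1  1  2  0  0  1  1  2
So g(9) = 2.
Pile B is a plain Nim pile of size 6, so its Grundy value is 6.
Pile C is a plain Nim pile of size 11, so its Grundy value is 11.
Build the Grundy sequence for pile D with g(k) = mex{g(k−s) : s ∈ {1, 2, 5}, s ≤ k}:
k:     0  1  2  3  4  5  6
g(k):  0  1  2  0  1  2  0
So g(6) = 0.
By the Sprague-Grundy theorem, the Grundy value of a sum of independent games is the XOR of the component values.
Combined value = 2 ⊕ 6 ⊕ 11 ⊕ 0 = 15.

15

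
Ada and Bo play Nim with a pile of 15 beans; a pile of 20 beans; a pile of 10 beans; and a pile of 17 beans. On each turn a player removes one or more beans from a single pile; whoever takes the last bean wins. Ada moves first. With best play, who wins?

Write each in binary and XOR column by column:
  01111  (15)
  10100  (20)
  01010  (10)
  10001  (17)
  -----
  00000  (0)
The nim-sum is 0, so this is a P-position: the player to move is in a losing position under optimal play; Ada is about to move from it and so loses — Bo wins.

Bo wins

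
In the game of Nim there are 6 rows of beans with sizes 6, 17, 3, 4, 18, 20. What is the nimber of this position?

22

In binary:
  00110  (6)
  10001  (17)
  00011  (3)
  00100  (4)
  10010  (18)
  10100  (20)
  -----
  10110  (22)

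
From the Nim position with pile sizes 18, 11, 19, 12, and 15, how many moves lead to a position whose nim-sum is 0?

Compute the nim-sum pairwise:
18 ⊕ 11 = 25
25 ⊕ 19 = 10
10 ⊕ 12 = 6
6 ⊕ 15 = 9
The overall nim-sum is X = 9. A pile of size p has a winning move iff p XOR X < p (reduce it to p XOR X).
  18: 18 XOR 9 = 27 ≥ 18 — no move.
  11: 11 XOR 9 = 2 < 11 — winning move (to 2).
  19: 19 XOR 9 = 26 ≥ 19 — no move.
  12: 12 XOR 9 = 5 < 12 — winning move (to 5).
  15: 15 XOR 9 = 6 < 15 — winning move (to 6).
That gives 3 winning moves.

3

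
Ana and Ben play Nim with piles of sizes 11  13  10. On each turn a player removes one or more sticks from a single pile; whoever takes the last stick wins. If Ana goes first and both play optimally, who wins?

Ana wins

Write each in binary and XOR column by column:
  1011  (11)
  1101  (13)
  1010  (10)
  ----
  1100  (12)
The nim-sum is 12 ≠ 0, so this is an N-position: the player to move can win; Ana has a winning move.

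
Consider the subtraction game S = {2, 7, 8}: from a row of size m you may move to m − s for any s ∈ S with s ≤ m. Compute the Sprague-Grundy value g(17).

1

Grundy values for subtraction set {2, 7, 8}:
k:     0  1  2  3  4  5  6  7  8  9 10 11 12 13 14 15 16 17
g(k):  0  0  1  1  0  0  1  1  2  2  0  3  1  2  0  0  1  1
So g(17) = 1.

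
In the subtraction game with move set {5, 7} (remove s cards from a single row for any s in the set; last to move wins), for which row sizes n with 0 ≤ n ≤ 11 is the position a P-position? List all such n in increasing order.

0, 1, 2, 3, 4

Compute g(0), g(1), … for moves {5, 7}:
k:     0  1  2  3  4  5  6  7  8  9 10 11
g(k):  0  0  0  0  0  1  1  1  1  1  2  2
The P-positions (g = 0) in 0..11 are 0, 1, 2, 3, 4.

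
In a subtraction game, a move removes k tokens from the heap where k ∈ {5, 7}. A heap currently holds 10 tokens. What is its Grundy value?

2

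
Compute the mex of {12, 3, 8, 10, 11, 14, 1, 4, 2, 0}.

The values 0, 1, 2, 3, 4 are all present; 5 is the first non-negative integer missing from the set.

5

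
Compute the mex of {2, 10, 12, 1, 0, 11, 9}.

3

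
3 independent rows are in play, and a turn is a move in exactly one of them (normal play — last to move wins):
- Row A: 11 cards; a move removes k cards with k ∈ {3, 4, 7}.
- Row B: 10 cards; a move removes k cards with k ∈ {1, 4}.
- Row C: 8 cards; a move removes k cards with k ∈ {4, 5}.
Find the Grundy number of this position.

Grundy values for row A (subtraction set {3, 4, 7}):
g(0) = mex{} = 0
g(1) = mex{} = 0
g(2) = mex{} = 0
g(3) = mex{0} = 1
g(4) = mex{0} = 1
g(5) = mex{0} = 1
g(6) = mex{0,1} = 2
g(7) = mex{0,1} = 2
g(8) = mex{0,1} = 2
g(9) = mex{0,1,2} = 3
g(10) = mex{1,2} = 0
g(11) = mex{1,2} = 0
So g(11) = 0.
Grundy values for row B (subtraction set {1, 4}):
g(0) = mex{} = 0
g(1) = mex{0} = 1
g(2) = mex{1} = 0
g(3) = mex{0} = 1
g(4) = mex{0,1} = 2
g(5) = mex{1,2} = 0
g(6) = mex{0} = 1
g(7) = mex{1} = 0
g(8) = mex{0,2} = 1
g(9) = mex{0,1} = 2
g(10) = mex{1,2} = 0
So g(10) = 0.
Build the Grundy sequence for row C with g(k) = mex{g(k−s) : s ∈ {4, 5}, s ≤ k}:
g(0) = mex{} = 0
g(1) = mex{} = 0
g(2) = mex{} = 0
g(3) = mex{} = 0
g(4) = mex{0} = 1
g(5) = mex{0} = 1
g(6) = mex{0} = 1
g(7) = mex{0} = 1
g(8) = mex{0,1} = 2
So g(8) = 2.
By the Sprague-Grundy theorem, the Grundy value of a sum of independent games is the XOR of the component values.
Combined value = 0 XOR 0 XOR 2 = 2.

2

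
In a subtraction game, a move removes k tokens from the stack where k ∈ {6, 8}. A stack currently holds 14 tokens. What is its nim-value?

0

Build the Grundy sequence with g(k) = mex{g(k−s) : s ∈ {6, 8}, s ≤ k}:
g(0) = mex{} = 0
g(1) = mex{} = 0
g(2) = mex{} = 0
g(3) = mex{} = 0
g(4) = mex{} = 0
g(5) = mex{} = 0
g(6) = mex{0} = 1
g(7) = mex{0} = 1
g(8) = mex{0} = 1
g(9) = mex{0} = 1
g(10) = mex{0} = 1
g(11) = mex{0} = 1
g(12) = mex{0,1} = 2
g(13) = mex{0,1} = 2
g(14) = mex{1} = 0
So g(14) = 0.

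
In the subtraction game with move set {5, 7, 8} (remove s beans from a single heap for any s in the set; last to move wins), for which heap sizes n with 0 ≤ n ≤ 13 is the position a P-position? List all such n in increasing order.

0, 1, 2, 3, 4, 13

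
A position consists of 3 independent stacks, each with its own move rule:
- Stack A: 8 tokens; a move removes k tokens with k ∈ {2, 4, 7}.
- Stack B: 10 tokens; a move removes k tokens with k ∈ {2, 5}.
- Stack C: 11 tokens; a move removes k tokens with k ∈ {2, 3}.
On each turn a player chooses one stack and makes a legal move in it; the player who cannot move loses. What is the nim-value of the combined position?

For stack A, compute g(0), g(1), … with moves {2, 4, 7}:
g(0) = mex{} = 0
g(1) = mex{} = 0
g(2) = mex{0} = 1
g(3) = mex{0} = 1
g(4) = mex{0,1} = 2
g(5) = mex{0,1} = 2
g(6) = mex{1,2} = 0
g(7) = mex{0,1,2} = 3
g(8) = mex{0,2} = 1
So g(8) = 1.
Grundy values for stack B (subtraction set {2, 5}):
k:     0  1  2  3  4  5  6  7  8  9 10
g(k):  0  0  1  1  0  2  1  0  0  1  1
So g(10) = 1.
For stack C, compute g(0), g(1), … with moves {2, 3}:
k:     0  1  2  3  4  5  6  7  8  9 10 11
g(k):  0  0  1  1  2  0  0  1  1  2  0  0
So g(11) = 0.
By the Sprague-Grundy theorem, the Grundy value of a sum of independent games is the XOR of the component values.
Combined value = 1 ⊕ 1 ⊕ 0 = 0.

0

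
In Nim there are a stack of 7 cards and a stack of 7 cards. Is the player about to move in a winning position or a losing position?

Losing position

Nim-sum: 7 XOR 7 = 0.
The nim-sum is 0, so this is a P-position: the player to move is in a losing position under optimal play.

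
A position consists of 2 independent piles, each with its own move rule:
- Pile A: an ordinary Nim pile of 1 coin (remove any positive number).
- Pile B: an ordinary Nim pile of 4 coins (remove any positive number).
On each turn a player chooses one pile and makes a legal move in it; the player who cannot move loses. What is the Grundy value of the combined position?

Pile A is a plain Nim pile of size 1, so its Grundy value is 1.
Pile B is a plain Nim pile of size 4, so its Grundy value is 4.
By the Sprague-Grundy theorem, the Grundy value of a sum of independent games is the XOR of the component values.
Combined value = 1 ⊕ 4 = 5.

5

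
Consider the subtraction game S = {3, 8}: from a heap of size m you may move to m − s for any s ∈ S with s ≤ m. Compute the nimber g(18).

0

Compute g(0), g(1), … for moves {3, 8}:
k:     0  1  2  3  4  5  6  7  8  9 10 11 12 13 14 15 16 17 18
g(k):  0  0  0  1  1  1  0  0  2  1  1  0  0  0  1  1  1  0  0
So g(18) = 0.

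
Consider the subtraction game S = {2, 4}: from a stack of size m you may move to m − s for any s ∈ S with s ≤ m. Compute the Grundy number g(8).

Build the Grundy sequence with g(k) = mex{g(k−s) : s ∈ {2, 4}, s ≤ k}:
g(0) = mex{} = 0
g(1) = mex{} = 0
g(2) = mex{0} = 1
g(3) = mex{0} = 1
g(4) = mex{0,1} = 2
g(5) = mex{0,1} = 2
g(6) = mex{1,2} = 0
g(7) = mex{1,2} = 0
g(8) = mex{0,2} = 1
So g(8) = 1.

1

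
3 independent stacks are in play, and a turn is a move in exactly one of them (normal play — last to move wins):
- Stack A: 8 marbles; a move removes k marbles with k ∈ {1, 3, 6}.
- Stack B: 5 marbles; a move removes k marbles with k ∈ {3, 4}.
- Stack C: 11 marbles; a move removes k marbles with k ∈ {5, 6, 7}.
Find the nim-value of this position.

1

Grundy values for stack A (subtraction set {1, 3, 6}):
g(0) = mex{} = 0
g(1) = mex{0} = 1
g(2) = mex{1} = 0
g(3) = mex{0} = 1
g(4) = mex{1} = 0
g(5) = mex{0} = 1
g(6) = mex{0,1} = 2
g(7) = mex{0,1,2} = 3
g(8) = mex{0,1,3} = 2
So g(8) = 2.
Grundy values for stack B (subtraction set {3, 4}):
k:     0  1  2  3  4  5
g(k):  0  0  0  1  1  1
So g(5) = 1.
For stack C, compute g(0), g(1), … with moves {5, 6, 7}:
g(0) = mex{} = 0
g(1) = mex{} = 0
g(2) = mex{} = 0
g(3) = mex{} = 0
g(4) = mex{} = 0
g(5) = mex{0} = 1
g(6) = mex{0} = 1
g(7) = mex{0} = 1
g(8) = mex{0} = 1
g(9) = mex{0} = 1
g(10) = mex{0,1} = 2
g(11) = mex{0,1} = 2
So g(11) = 2.
The value of a disjunctive sum is the nim-sum of the parts.
Combined value = 2 ⊕ 1 ⊕ 2 = 1.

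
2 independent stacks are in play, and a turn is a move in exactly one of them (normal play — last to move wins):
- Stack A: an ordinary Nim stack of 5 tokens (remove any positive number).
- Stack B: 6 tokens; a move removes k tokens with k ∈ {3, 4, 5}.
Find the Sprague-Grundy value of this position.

Stack A is a plain Nim stack of size 5, so its Grundy value is 5.
For stack B, compute g(0), g(1), … with moves {3, 4, 5}:
g(0) = mex{} = 0
g(1) = mex{} = 0
g(2) = mex{} = 0
g(3) = mex{0} = 1
g(4) = mex{0} = 1
g(5) = mex{0} = 1
g(6) = mex{0,1} = 2
So g(6) = 2.
By the Sprague-Grundy theorem, the Grundy value of a sum of independent games is the XOR of the component values.
Combined value = 5 ⊕ 2 = 7.

7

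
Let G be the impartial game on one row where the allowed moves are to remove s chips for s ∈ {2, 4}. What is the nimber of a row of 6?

0

Grundy values for subtraction set {2, 4}:
k:     0  1  2  3  4  5  6
g(k):  0  0  1  1  2  2  0
So g(6) = 0.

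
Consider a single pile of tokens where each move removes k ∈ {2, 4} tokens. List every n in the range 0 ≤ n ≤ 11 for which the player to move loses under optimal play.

0, 1, 6, 7

Build the Grundy sequence with g(k) = mex{g(k−s) : s ∈ {2, 4}, s ≤ k}:
g(0) = mex{} = 0
g(1) = mex{} = 0
g(2) = mex{0} = 1
g(3) = mex{0} = 1
g(4) = mex{0,1} = 2
g(5) = mex{0,1} = 2
g(6) = mex{1,2} = 0
g(7) = mex{1,2} = 0
g(8) = mex{0,2} = 1
g(9) = mex{0,2} = 1
g(10) = mex{0,1} = 2
g(11) = mex{0,1} = 2
The P-positions (g = 0) in 0..11 are 0, 1, 6, 7.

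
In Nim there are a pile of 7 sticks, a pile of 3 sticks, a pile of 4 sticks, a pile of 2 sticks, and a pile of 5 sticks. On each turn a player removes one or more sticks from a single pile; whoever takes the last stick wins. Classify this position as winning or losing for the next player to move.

Winning position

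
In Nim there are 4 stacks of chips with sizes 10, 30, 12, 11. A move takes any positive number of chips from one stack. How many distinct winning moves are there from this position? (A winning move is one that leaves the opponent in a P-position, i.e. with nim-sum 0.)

1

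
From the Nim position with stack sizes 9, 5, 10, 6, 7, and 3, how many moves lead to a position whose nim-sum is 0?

3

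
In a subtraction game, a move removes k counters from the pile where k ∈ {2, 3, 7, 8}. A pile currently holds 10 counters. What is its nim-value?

0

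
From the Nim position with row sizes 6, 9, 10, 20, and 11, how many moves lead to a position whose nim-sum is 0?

1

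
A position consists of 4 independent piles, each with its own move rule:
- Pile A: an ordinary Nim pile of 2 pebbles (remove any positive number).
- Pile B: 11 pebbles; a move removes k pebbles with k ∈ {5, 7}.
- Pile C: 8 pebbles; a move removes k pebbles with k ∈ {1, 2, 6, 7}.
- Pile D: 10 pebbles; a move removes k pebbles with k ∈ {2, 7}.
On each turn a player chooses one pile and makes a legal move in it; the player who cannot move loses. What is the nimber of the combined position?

Pile A is a plain Nim pile of size 2, so its Grundy value is 2.
Grundy values for pile B (subtraction set {5, 7}):
g(0) = mex{} = 0
g(1) = mex{} = 0
g(2) = mex{} = 0
g(3) = mex{} = 0
g(4) = mex{} = 0
g(5) = mex{0} = 1
g(6) = mex{0} = 1
g(7) = mex{0} = 1
g(8) = mex{0} = 1
g(9) = mex{0} = 1
g(10) = mex{0,1} = 2
g(11) = mex{0,1} = 2
So g(11) = 2.
For pile C, compute g(0), g(1), … with moves {1, 2, 6, 7}:
g(0) = mex{} = 0
g(1) = mex{0} = 1
g(2) = mex{0,1} = 2
g(3) = mex{1,2} = 0
g(4) = mex{0,2} = 1
g(5) = mex{0,1} = 2
g(6) = mex{0,1,2} = 3
g(7) = mex{0,1,2,3} = 4
g(8) = mex{1,2,3,4} = 0
So g(8) = 0.
For pile D, compute g(0), g(1), … with moves {2, 7}:
k:     0  1  2  3  4  5  6  7  8  9 10
g(k):  0  0  1  1  0  0  1  1  2  0  0
So g(10) = 0.
The value of a disjunctive sum is the nim-sum of the parts.
Combined value = 2 XOR 2 XOR 0 XOR 0 = 0.

0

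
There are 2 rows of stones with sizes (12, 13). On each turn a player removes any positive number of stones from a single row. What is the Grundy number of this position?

1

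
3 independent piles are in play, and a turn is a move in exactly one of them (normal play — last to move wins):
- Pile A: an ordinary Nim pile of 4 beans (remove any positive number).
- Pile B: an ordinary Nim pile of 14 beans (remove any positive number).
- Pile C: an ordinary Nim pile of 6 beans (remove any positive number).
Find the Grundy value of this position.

Pile A is a plain Nim pile of size 4, so its Grundy value is 4.
Pile B is a plain Nim pile of size 14, so its Grundy value is 14.
Pile C is a plain Nim pile of size 6, so its Grundy value is 6.
By the Sprague-Grundy theorem, the Grundy value of a sum of independent games is the XOR of the component values.
Combined value = 4 ⊕ 14 ⊕ 6 = 12.

12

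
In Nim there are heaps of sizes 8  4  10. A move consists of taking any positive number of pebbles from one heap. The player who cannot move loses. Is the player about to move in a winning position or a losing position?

Winning position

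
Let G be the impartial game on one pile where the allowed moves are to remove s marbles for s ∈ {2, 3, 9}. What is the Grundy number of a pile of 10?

Grundy values for subtraction set {2, 3, 9}:
k:     0  1  2  3  4  5  6  7  8  9 10
g(k):  0  0  1  1  2  0  0  1  1  2  2
So g(10) = 2.

2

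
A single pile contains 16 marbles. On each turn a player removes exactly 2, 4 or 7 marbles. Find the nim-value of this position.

2

Grundy values for subtraction set {2, 4, 7}:
k:     0  1  2  3  4  5  6  7  8  9 10 11 12 13 14 15 16
g(k):  0  0  1  1  2  2  0  3  1  0  2  1  0  2  1  0  2
So g(16) = 2.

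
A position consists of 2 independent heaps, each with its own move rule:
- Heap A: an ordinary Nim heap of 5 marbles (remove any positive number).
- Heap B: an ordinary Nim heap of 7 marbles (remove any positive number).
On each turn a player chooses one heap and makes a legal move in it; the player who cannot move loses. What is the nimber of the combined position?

2

Heap A is a plain Nim heap of size 5, so its Grundy value is 5.
Heap B is a plain Nim heap of size 7, so its Grundy value is 7.
The value of a disjunctive sum is the nim-sum of the parts.
Combined value = 5 ⊕ 7 = 2.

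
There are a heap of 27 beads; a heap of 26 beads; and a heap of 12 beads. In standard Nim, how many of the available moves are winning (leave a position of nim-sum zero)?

In binary:
  11011  (27)
  11010  (26)
  01100  (12)
  -----
  01101  (13)
The overall nim-sum is X = 13. A heap of size p has a winning move iff p XOR X < p (reduce it to p XOR X).
  27: 27 XOR 13 = 22 < 27 — winning move (to 22).
  26: 26 XOR 13 = 23 < 26 — winning move (to 23).
  12: 12 XOR 13 = 1 < 12 — winning move (to 1).
That gives 3 winning moves.

3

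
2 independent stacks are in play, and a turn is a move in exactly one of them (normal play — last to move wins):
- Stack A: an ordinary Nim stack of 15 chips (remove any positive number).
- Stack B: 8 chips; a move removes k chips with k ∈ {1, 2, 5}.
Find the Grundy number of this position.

Stack A is a plain Nim stack of size 15, so its Grundy value is 15.
For stack B, compute g(0), g(1), … with moves {1, 2, 5}:
k:     0  1  2  3  4  5  6  7  8
g(k):  0  1  2  0  1  2  0  1  2
So g(8) = 2.
The value of a disjunctive sum is the nim-sum of the parts.
Combined value = 15 ⊕ 2 = 13.

13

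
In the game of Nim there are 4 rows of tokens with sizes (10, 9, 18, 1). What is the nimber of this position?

16

Nim-sum: 10 XOR 9 XOR 18 XOR 1 = 16.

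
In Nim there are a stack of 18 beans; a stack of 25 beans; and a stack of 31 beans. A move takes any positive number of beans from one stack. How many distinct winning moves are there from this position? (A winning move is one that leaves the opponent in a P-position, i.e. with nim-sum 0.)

3

Compute the nim-sum pairwise:
18 XOR 25 = 11
11 XOR 31 = 20
The overall nim-sum is X = 20. A stack of size p has a winning move iff p XOR X < p (reduce it to p XOR X).
  18: 18 XOR 20 = 6 < 18 — winning move (to 6).
  25: 25 XOR 20 = 13 < 25 — winning move (to 13).
  31: 31 XOR 20 = 11 < 31 — winning move (to 11).
That gives 3 winning moves.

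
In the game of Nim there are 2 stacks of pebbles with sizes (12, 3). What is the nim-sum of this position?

15

Compute the nim-sum pairwise:
12 XOR 3 = 15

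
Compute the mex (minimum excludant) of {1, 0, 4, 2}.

3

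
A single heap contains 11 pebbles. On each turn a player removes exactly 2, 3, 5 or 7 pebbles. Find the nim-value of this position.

1

Compute g(0), g(1), … for moves {2, 3, 5, 7}:
k:     0  1  2  3  4  5  6  7  8  9 10 11
g(k):  0  0  1  1  2  2  3  3  4  0  0  1
So g(11) = 1.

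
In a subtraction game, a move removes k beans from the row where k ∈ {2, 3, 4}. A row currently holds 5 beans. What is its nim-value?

2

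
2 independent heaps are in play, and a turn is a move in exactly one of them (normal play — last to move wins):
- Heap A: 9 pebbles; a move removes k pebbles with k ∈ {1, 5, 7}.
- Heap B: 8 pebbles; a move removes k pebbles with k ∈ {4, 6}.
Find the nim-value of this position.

3

For heap A, compute g(0), g(1), … with moves {1, 5, 7}:
g(0) = mex{} = 0
g(1) = mex{0} = 1
g(2) = mex{1} = 0
g(3) = mex{0} = 1
g(4) = mex{1} = 0
g(5) = mex{0} = 1
g(6) = mex{1} = 0
g(7) = mex{0} = 1
g(8) = mex{1} = 0
g(9) = mex{0} = 1
So g(9) = 1.
Build the Grundy sequence for heap B with g(k) = mex{g(k−s) : s ∈ {4, 6}, s ≤ k}:
k:     0  1  2  3  4  5  6  7  8
g(k):  0  0  0  0  1  1  1  1  2
So g(8) = 2.
The value of a disjunctive sum is the nim-sum of the parts.
Combined value = 1 XOR 2 = 3.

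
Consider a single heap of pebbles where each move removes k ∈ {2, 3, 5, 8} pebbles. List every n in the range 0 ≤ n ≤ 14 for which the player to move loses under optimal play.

0, 1, 7, 11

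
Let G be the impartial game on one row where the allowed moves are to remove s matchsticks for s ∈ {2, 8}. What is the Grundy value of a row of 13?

1

Build the Grundy sequence with g(k) = mex{g(k−s) : s ∈ {2, 8}, s ≤ k}:
k:     0  1  2  3  4  5  6  7  8  9 10 11 12 13
g(k):  0  0  1  1  0  0  1  1  2  2  0  0  1  1
So g(13) = 1.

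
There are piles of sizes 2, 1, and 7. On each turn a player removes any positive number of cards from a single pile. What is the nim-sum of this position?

Compute the nim-sum pairwise:
2 ⊕ 1 = 3
3 ⊕ 7 = 4

4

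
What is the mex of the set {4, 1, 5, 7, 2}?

0

0 is not in the set, so the mex is 0.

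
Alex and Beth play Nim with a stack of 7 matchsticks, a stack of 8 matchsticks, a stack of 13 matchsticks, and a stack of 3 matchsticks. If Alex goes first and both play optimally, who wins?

Alex wins

Compute the nim-sum pairwise:
7 ^ 8 = 15
15 ^ 13 = 2
2 ^ 3 = 1
The nim-sum is 1 ≠ 0, so this is an N-position: the player to move can win; Alex has a winning move.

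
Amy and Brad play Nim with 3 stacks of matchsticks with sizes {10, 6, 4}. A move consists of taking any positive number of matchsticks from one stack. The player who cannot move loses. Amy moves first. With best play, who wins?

Amy wins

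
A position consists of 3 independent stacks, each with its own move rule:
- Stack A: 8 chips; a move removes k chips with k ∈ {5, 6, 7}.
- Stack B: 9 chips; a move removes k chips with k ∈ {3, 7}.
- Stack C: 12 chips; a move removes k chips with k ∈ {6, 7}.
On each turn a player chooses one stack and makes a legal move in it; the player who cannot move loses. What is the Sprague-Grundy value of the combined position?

For stack A, compute g(0), g(1), … with moves {5, 6, 7}:
g(0) = mex{} = 0
g(1) = mex{} = 0
g(2) = mex{} = 0
g(3) = mex{} = 0
g(4) = mex{} = 0
g(5) = mex{0} = 1
g(6) = mex{0} = 1
g(7) = mex{0} = 1
g(8) = mex{0} = 1
So g(8) = 1.
Grundy values for stack B (subtraction set {3, 7}):
k:     0  1  2  3  4  5  6  7  8  9
g(k):  0  0  0  1  1  1  0  2  2  1
So g(9) = 1.
For stack C, compute g(0), g(1), … with moves {6, 7}:
k:     0  1  2  3  4  5  6  7  8  9 10 11 12
g(k):  0  0  0  0  0  0  1  1  1  1  1  1  2
So g(12) = 2.
By the Sprague-Grundy theorem, the Grundy value of a sum of independent games is the XOR of the component values.
Combined value = 1 ⊕ 1 ⊕ 2 = 2.

2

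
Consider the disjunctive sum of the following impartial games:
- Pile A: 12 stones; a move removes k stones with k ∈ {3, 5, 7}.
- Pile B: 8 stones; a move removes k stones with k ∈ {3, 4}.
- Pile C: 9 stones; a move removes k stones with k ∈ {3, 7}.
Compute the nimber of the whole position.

1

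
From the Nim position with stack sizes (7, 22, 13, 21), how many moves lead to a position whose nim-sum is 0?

1

Compute the nim-sum pairwise:
7 ⊕ 22 = 17
17 ⊕ 13 = 28
28 ⊕ 21 = 9
The overall nim-sum is X = 9. A stack of size p has a winning move iff p XOR X < p (reduce it to p XOR X).
  7: 7 XOR 9 = 14 ≥ 7 — no move.
  22: 22 XOR 9 = 31 ≥ 22 — no move.
  13: 13 XOR 9 = 4 < 13 — winning move (to 4).
  21: 21 XOR 9 = 28 ≥ 21 — no move.
That gives 1 winning move.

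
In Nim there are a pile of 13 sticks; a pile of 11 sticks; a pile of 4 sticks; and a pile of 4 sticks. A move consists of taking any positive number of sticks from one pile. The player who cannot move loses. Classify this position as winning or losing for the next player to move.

Compute the nim-sum pairwise:
13 ^ 11 = 6
6 ^ 4 = 2
2 ^ 4 = 6
The nim-sum is 6 ≠ 0, so this is an N-position: the player to move can win.

Winning position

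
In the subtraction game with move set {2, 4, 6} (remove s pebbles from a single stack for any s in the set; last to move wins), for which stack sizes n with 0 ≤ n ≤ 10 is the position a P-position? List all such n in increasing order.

0, 1, 8, 9

Compute g(0), g(1), … for moves {2, 4, 6}:
k:     0  1  2  3  4  5  6  7  8  9 10
g(k):  0  0  1  1  2  2  3  3  0  0  1
The P-positions (g = 0) in 0..10 are 0, 1, 8, 9.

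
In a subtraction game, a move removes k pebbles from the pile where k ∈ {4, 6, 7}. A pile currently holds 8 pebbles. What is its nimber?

Grundy values for subtraction set {4, 6, 7}:
g(0) = mex{} = 0
g(1) = mex{} = 0
g(2) = mex{} = 0
g(3) = mex{} = 0
g(4) = mex{0} = 1
g(5) = mex{0} = 1
g(6) = mex{0} = 1
g(7) = mex{0} = 1
g(8) = mex{0,1} = 2
So g(8) = 2.

2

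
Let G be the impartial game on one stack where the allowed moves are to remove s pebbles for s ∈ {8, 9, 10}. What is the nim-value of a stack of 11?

1

Grundy values for subtraction set {8, 9, 10}:
k:     0  1  2  3  4  5  6  7  8  9 10 11
g(k):  0  0  0  0  0  0  0  0  1  1  1  1
So g(11) = 1.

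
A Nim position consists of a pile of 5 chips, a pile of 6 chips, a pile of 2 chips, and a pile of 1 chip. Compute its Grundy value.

Compute the nim-sum pairwise:
5 ^ 6 = 3
3 ^ 2 = 1
1 ^ 1 = 0

0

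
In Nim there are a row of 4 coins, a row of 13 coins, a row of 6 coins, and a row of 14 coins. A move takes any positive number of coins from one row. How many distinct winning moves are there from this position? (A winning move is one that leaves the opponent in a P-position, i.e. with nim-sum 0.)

In binary:
  0100  (4)
  1101  (13)
  0110  (6)
  1110  (14)
  ----
  0001  (1)
The overall nim-sum is X = 1. A row of size p has a winning move iff p XOR X < p (reduce it to p XOR X).
  4: 4 XOR 1 = 5 ≥ 4 — no move.
  13: 13 XOR 1 = 12 < 13 — winning move (to 12).
  6: 6 XOR 1 = 7 ≥ 6 — no move.
  14: 14 XOR 1 = 15 ≥ 14 — no move.
That gives 1 winning move.

1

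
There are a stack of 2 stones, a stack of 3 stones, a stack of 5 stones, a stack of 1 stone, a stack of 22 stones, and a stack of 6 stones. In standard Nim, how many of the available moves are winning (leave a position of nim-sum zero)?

1

Nim-sum: 2 ⊕ 3 ⊕ 5 ⊕ 1 ⊕ 22 ⊕ 6 = 21.
The overall nim-sum is X = 21. A stack of size p has a winning move iff p XOR X < p (reduce it to p XOR X).
  2: 2 XOR 21 = 23 ≥ 2 — no move.
  3: 3 XOR 21 = 22 ≥ 3 — no move.
  5: 5 XOR 21 = 16 ≥ 5 — no move.
  1: 1 XOR 21 = 20 ≥ 1 — no move.
  22: 22 XOR 21 = 3 < 22 — winning move (to 3).
  6: 6 XOR 21 = 19 ≥ 6 — no move.
That gives 1 winning move.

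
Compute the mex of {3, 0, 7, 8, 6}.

0 is in the set but 1 is not, so the mex is 1.

1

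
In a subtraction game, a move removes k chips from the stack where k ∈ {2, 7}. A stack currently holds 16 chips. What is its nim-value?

Compute g(0), g(1), … for moves {2, 7}:
k:     0  1  2  3  4  5  6  7  8  9 10 11 12 13 14 15 16
g(k):  0  0  1  1  0  0  1  1  2  0  0  1  1  0  0  1  1
So g(16) = 1.

1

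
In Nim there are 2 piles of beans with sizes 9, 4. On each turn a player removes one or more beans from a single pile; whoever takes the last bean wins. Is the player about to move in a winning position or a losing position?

Nim-sum: 9 ⊕ 4 = 13.
The nim-sum is 13 ≠ 0, so this is an N-position: the player to move can win.

Winning position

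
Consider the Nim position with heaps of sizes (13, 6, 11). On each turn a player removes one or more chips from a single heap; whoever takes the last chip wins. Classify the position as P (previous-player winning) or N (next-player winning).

P-position

Bitwise XOR of the heap sizes:
  1101  (13)
  0110  (6)
  1011  (11)
  ----
  0000  (0)
The nim-sum is 0, so this is a P-position: the player to move is in a losing position under optimal play.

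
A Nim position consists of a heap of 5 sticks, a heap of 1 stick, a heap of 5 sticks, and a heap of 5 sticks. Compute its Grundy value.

4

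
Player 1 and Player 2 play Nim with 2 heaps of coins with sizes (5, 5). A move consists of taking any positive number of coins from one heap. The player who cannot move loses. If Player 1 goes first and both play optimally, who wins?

Player 2 wins

Nim-sum: 5 ⊕ 5 = 0.
The nim-sum is 0, so this is a P-position: the player to move is in a losing position under optimal play; Player 1 is about to move from it and so loses — Player 2 wins.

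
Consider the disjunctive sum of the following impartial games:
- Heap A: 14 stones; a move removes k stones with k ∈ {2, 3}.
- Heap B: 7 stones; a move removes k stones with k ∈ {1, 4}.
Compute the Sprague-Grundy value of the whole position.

Build the Grundy sequence for heap A with g(k) = mex{g(k−s) : s ∈ {2, 3}, s ≤ k}:
g(0) = mex{} = 0
g(1) = mex{} = 0
g(2) = mex{0} = 1
g(3) = mex{0} = 1
g(4) = mex{0,1} = 2
g(5) = mex{1} = 0
g(6) = mex{1,2} = 0
g(7) = mex{0,2} = 1
g(8) = mex{0} = 1
g(9) = mex{0,1} = 2
g(10) = mex{1} = 0
g(11) = mex{1,2} = 0
g(12) = mex{0,2} = 1
g(13) = mex{0} = 1
g(14) = mex{0,1} = 2
So g(14) = 2.
Grundy values for heap B (subtraction set {1, 4}):
k:     0  1  2  3  4  5  6  7
g(k):  0  1  0  1  2  0  1  0
So g(7) = 0.
By the Sprague-Grundy theorem, the Grundy value of a sum of independent games is the XOR of the component values.
Combined value = 2 XOR 0 = 2.

2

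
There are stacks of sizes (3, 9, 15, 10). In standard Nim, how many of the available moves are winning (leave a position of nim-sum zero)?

3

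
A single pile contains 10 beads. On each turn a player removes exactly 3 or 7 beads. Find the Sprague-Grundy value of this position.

0

Grundy values for subtraction set {3, 7}:
g(0) = mex{} = 0
g(1) = mex{} = 0
g(2) = mex{} = 0
g(3) = mex{0} = 1
g(4) = mex{0} = 1
g(5) = mex{0} = 1
g(6) = mex{1} = 0
g(7) = mex{0,1} = 2
g(8) = mex{0,1} = 2
g(9) = mex{0} = 1
g(10) = mex{1,2} = 0
So g(10) = 0.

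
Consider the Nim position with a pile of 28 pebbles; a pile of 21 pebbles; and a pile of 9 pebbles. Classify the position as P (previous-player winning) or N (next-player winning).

P-position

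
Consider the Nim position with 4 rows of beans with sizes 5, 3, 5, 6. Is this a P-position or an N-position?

N-position

Bitwise XOR of the heap sizes:
  101  (5)
  011  (3)
  101  (5)
  110  (6)
  ---
  101  (5)
The nim-sum is 5 ≠ 0, so this is an N-position: the player to move can win.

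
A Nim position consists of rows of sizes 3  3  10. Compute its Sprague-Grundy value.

10

In binary:
  0011  (3)
  0011  (3)
  1010  (10)
  ----
  1010  (10)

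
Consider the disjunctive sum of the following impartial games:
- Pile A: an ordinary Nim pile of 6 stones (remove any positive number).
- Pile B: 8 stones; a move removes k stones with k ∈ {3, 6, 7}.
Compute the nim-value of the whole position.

Pile A is a plain Nim pile of size 6, so its Grundy value is 6.
For pile B, compute g(0), g(1), … with moves {3, 6, 7}:
g(0) = mex{} = 0
g(1) = mex{} = 0
g(2) = mex{} = 0
g(3) = mex{0} = 1
g(4) = mex{0} = 1
g(5) = mex{0} = 1
g(6) = mex{0,1} = 2
g(7) = mex{0,1} = 2
g(8) = mex{0,1} = 2
So g(8) = 2.
By the Sprague-Grundy theorem, the Grundy value of a sum of independent games is the XOR of the component values.
Combined value = 6 XOR 2 = 4.

4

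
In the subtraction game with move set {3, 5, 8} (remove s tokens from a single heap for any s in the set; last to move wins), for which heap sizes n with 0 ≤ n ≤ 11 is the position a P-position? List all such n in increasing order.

Compute g(0), g(1), … for moves {3, 5, 8}:
k:     0  1  2  3  4  5  6  7  8  9 10 11
g(k):  0  0  0  1  1  1  2  2  2  3  3  0
The P-positions (g = 0) in 0..11 are 0, 1, 2, 11.

0, 1, 2, 11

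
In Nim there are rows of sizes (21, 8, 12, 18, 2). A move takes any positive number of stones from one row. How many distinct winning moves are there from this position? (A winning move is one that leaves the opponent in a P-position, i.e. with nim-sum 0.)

1

Write each in binary and XOR column by column:
  10101  (21)
  01000  (8)
  01100  (12)
  10010  (18)
  00010  (2)
  -----
  00001  (1)
The overall nim-sum is X = 1. A row of size p has a winning move iff p XOR X < p (reduce it to p XOR X).
  21: 21 XOR 1 = 20 < 21 — winning move (to 20).
  8: 8 XOR 1 = 9 ≥ 8 — no move.
  12: 12 XOR 1 = 13 ≥ 12 — no move.
  18: 18 XOR 1 = 19 ≥ 18 — no move.
  2: 2 XOR 1 = 3 ≥ 2 — no move.
That gives 1 winning move.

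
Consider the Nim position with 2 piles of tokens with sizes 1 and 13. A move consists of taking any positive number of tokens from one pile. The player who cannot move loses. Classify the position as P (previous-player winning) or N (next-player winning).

Nim-sum: 1 ^ 13 = 12.
The nim-sum is 12 ≠ 0, so this is an N-position: the player to move can win.

N-position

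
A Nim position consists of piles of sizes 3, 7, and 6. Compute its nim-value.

Compute the nim-sum pairwise:
3 ⊕ 7 = 4
4 ⊕ 6 = 2

2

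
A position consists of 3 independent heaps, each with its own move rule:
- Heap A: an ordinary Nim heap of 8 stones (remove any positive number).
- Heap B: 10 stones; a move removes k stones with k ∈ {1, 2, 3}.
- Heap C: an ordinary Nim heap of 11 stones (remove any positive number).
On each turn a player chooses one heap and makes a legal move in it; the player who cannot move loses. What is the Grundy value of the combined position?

Heap A is a plain Nim heap of size 8, so its Grundy value is 8.
Grundy values for heap B (subtraction set {1, 2, 3}):
k:     0  1  2  3  4  5  6  7  8  9 10
g(k):  0  1  2  3  0  1  2  3  0  1  2
So g(10) = 2.
Heap C is a plain Nim heap of size 11, so its Grundy value is 11.
By the Sprague-Grundy theorem, the Grundy value of a sum of independent games is the XOR of the component values.
Combined value = 8 ⊕ 2 ⊕ 11 = 1.

1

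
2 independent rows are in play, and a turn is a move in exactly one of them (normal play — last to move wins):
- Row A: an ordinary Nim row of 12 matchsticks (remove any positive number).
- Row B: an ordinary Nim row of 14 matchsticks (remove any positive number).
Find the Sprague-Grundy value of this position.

2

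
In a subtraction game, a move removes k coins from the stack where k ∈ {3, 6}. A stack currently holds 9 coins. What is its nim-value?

0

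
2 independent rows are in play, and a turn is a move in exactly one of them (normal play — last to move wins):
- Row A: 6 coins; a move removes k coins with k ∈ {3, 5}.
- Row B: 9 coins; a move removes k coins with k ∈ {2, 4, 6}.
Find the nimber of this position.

2

Grundy values for row A (subtraction set {3, 5}):
g(0) = mex{} = 0
g(1) = mex{} = 0
g(2) = mex{} = 0
g(3) = mex{0} = 1
g(4) = mex{0} = 1
g(5) = mex{0} = 1
g(6) = mex{0,1} = 2
So g(6) = 2.
Build the Grundy sequence for row B with g(k) = mex{g(k−s) : s ∈ {2, 4, 6}, s ≤ k}:
g(0) = mex{} = 0
g(1) = mex{} = 0
g(2) = mex{0} = 1
g(3) = mex{0} = 1
g(4) = mex{0,1} = 2
g(5) = mex{0,1} = 2
g(6) = mex{0,1,2} = 3
g(7) = mex{0,1,2} = 3
g(8) = mex{1,2,3} = 0
g(9) = mex{1,2,3} = 0
So g(9) = 0.
The value of a disjunctive sum is the nim-sum of the parts.
Combined value = 2 XOR 0 = 2.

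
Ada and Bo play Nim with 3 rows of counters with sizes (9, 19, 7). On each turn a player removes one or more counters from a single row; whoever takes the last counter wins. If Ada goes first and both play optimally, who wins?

Compute the nim-sum pairwise:
9 ⊕ 19 = 26
26 ⊕ 7 = 29
The nim-sum is 29 ≠ 0, so this is an N-position: the player to move can win; Ada has a winning move.

Ada wins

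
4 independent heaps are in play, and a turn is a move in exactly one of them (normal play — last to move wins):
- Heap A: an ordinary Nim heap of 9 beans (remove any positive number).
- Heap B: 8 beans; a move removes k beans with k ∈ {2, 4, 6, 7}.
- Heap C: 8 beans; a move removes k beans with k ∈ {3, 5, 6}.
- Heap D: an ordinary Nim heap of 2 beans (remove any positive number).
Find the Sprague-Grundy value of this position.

13

Heap A is a plain Nim heap of size 9, so its Grundy value is 9.
For heap B, compute g(0), g(1), … with moves {2, 4, 6, 7}:
g(0) = mex{} = 0
g(1) = mex{} = 0
g(2) = mex{0} = 1
g(3) = mex{0} = 1
g(4) = mex{0,1} = 2
g(5) = mex{0,1} = 2
g(6) = mex{0,1,2} = 3
g(7) = mex{0,1,2} = 3
g(8) = mex{0,1,2,3} = 4
So g(8) = 4.
Build the Grundy sequence for heap C with g(k) = mex{g(k−s) : s ∈ {3, 5, 6}, s ≤ k}:
g(0) = mex{} = 0
g(1) = mex{} = 0
g(2) = mex{} = 0
g(3) = mex{0} = 1
g(4) = mex{0} = 1
g(5) = mex{0} = 1
g(6) = mex{0,1} = 2
g(7) = mex{0,1} = 2
g(8) = mex{0,1} = 2
So g(8) = 2.
Heap D is a plain Nim heap of size 2, so its Grundy value is 2.
By the Sprague-Grundy theorem, the Grundy value of a sum of independent games is the XOR of the component values.
Combined value = 9 ⊕ 4 ⊕ 2 ⊕ 2 = 13.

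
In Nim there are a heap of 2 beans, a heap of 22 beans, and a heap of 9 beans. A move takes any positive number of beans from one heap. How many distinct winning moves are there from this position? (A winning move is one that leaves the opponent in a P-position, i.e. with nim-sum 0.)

Nim-sum: 2 XOR 22 XOR 9 = 29.
The overall nim-sum is X = 29. A heap of size p has a winning move iff p XOR X < p (reduce it to p XOR X).
  2: 2 XOR 29 = 31 ≥ 2 — no move.
  22: 22 XOR 29 = 11 < 22 — winning move (to 11).
  9: 9 XOR 29 = 20 ≥ 9 — no move.
That gives 1 winning move.

1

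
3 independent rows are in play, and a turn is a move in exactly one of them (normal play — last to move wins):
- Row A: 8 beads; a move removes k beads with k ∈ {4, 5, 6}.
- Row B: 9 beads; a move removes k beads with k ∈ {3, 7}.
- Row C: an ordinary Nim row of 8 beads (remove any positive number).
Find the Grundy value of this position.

Grundy values for row A (subtraction set {4, 5, 6}):
k:     0  1  2  3  4  5  6  7  8
g(k):  0  0  0  0  1  1  1  1  2
So g(8) = 2.
Build the Grundy sequence for row B with g(k) = mex{g(k−s) : s ∈ {3, 7}, s ≤ k}:
k:     0  1  2  3  4  5  6  7  8  9
g(k):  0  0  0  1  1  1  0  2  2  1
So g(9) = 1.
Row C is a plain Nim row of size 8, so its Grundy value is 8.
The value of a disjunctive sum is the nim-sum of the parts.
Combined value = 2 XOR 1 XOR 8 = 11.

11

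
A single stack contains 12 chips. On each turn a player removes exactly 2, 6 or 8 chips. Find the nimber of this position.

Build the Grundy sequence with g(k) = mex{g(k−s) : s ∈ {2, 6, 8}, s ≤ k}:
g(0) = mex{} = 0
g(1) = mex{} = 0
g(2) = mex{0} = 1
g(3) = mex{0} = 1
g(4) = mex{1} = 0
g(5) = mex{1} = 0
g(6) = mex{0} = 1
g(7) = mex{0} = 1
g(8) = mex{0,1} = 2
g(9) = mex{0,1} = 2
g(10) = mex{0,1,2} = 3
g(11) = mex{0,1,2} = 3
g(12) = mex{0,1,3} = 2
So g(12) = 2.

2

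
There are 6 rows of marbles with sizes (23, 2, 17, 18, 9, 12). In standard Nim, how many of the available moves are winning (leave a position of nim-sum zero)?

3

Compute the nim-sum pairwise:
23 ⊕ 2 = 21
21 ⊕ 17 = 4
4 ⊕ 18 = 22
22 ⊕ 9 = 31
31 ⊕ 12 = 19
The overall nim-sum is X = 19. A row of size p has a winning move iff p XOR X < p (reduce it to p XOR X).
  23: 23 XOR 19 = 4 < 23 — winning move (to 4).
  2: 2 XOR 19 = 17 ≥ 2 — no move.
  17: 17 XOR 19 = 2 < 17 — winning move (to 2).
  18: 18 XOR 19 = 1 < 18 — winning move (to 1).
  9: 9 XOR 19 = 26 ≥ 9 — no move.
  12: 12 XOR 19 = 31 ≥ 12 — no move.
That gives 3 winning moves.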